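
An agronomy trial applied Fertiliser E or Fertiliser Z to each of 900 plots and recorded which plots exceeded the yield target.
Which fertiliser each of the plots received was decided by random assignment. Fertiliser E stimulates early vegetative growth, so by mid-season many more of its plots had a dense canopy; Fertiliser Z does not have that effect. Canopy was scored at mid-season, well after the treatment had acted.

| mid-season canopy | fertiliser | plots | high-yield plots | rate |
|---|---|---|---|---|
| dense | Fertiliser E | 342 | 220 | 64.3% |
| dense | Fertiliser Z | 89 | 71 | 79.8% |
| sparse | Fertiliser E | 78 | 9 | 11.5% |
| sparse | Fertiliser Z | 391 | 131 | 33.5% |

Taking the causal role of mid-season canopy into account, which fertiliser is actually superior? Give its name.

Fertiliser E

Mid-season canopy is downstream of the fertiliser. One should not condition on a consequence of treatment, so the overall rates are the right comparison.
Pooled: Fertiliser E 54.5% vs Fertiliser Z 42.1%; Fertiliser E is higher overall.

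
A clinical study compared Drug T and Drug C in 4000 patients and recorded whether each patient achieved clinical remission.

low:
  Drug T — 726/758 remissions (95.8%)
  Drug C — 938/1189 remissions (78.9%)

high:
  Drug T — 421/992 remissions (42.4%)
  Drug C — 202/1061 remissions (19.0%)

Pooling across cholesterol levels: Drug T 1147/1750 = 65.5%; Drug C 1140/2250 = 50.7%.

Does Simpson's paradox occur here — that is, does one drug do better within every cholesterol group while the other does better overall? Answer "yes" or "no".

Within each cholesterol level (low 95.8% vs 78.9%; high 42.4% vs 19.0%), Drug T has the higher rate every time. Pooled: 65.5% vs 50.7% — Drug T has the higher rate overall. They agree.

no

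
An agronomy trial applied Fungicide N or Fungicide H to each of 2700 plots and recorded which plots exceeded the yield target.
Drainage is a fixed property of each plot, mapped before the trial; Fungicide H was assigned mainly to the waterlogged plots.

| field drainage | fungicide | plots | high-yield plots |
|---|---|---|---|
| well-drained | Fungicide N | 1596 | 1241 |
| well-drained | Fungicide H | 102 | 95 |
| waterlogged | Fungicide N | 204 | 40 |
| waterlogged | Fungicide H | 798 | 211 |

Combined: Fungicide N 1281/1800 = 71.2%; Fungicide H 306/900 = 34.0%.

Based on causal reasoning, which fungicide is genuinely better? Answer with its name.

The field drainage-specific comparison favours Fungicide H throughout, but the pooled figures favour Fungicide N. The question is whether to condition on field drainage.
Field drainage differs across fungicides for reasons unrelated to any effect of the fungicide itself, and it separately predicts the outcome — a classic confounder. We must compare within field drainage levels.
Within each level — well-drained: 77.8% vs 93.1%; waterlogged: 19.6% vs 26.4% — Fungicide H is higher every time.

Fungicide H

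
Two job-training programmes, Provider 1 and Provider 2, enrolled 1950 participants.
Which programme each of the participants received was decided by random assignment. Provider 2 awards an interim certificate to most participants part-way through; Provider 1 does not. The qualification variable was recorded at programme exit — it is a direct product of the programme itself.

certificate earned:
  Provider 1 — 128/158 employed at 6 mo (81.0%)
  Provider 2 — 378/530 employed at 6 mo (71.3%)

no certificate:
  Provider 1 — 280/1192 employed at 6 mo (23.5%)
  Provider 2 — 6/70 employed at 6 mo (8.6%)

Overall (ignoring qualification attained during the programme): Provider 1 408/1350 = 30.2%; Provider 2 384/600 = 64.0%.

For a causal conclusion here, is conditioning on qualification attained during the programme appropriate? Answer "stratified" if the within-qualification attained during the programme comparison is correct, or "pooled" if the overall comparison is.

The qualification attained during the programme-specific comparison favours Provider 1 throughout, but the pooled figures favour Provider 2. The question is whether to condition on qualification attained during the programme.
Qualification attained during the programme is recorded after the programme and is itself shifted by it — it sits on the causal path from programme to outcome. Conditioning on a mediator would strip out part of the effect we want; the pooled comparison gives the total causal effect.
Pooled: Provider 1 30.2% vs Provider 2 64.0%; Provider 2 is higher overall.

pooled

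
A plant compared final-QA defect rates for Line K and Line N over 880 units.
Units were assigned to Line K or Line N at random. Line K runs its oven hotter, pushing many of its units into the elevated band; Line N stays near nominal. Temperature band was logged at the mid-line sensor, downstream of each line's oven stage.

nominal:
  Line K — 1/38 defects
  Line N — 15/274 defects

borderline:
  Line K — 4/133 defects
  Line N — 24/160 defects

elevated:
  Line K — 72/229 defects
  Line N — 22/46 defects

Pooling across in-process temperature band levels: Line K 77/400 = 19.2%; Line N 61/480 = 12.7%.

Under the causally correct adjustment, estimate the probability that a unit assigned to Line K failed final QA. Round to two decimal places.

In-process temperature band is downstream of the line. One should not condition on a consequence of treatment, so the overall rates are the right comparison.
So P(outcome | do(Line K)) is just the pooled rate for Line K: 77/400 = 0.193.

0.19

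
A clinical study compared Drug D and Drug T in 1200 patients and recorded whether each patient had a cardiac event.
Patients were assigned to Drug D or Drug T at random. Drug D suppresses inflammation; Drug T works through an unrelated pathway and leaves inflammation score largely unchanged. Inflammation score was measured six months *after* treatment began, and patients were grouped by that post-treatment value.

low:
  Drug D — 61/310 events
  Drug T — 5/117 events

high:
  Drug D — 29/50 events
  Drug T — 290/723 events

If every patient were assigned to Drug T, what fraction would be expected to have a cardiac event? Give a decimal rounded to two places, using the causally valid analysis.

The stratified and pooled comparisons disagree (Drug T wins within each inflammation score; Drug D wins overall), so the answer turns on the causal role of inflammation score.
Inflammation score is recorded after the drug and is itself shifted by it — it sits on the causal path from drug to outcome. Conditioning on a mediator would strip out part of the effect we want; the pooled comparison gives the total causal effect.
So P(outcome | do(Drug T)) is just the pooled rate for Drug T: 295/840 = 0.351.

0.35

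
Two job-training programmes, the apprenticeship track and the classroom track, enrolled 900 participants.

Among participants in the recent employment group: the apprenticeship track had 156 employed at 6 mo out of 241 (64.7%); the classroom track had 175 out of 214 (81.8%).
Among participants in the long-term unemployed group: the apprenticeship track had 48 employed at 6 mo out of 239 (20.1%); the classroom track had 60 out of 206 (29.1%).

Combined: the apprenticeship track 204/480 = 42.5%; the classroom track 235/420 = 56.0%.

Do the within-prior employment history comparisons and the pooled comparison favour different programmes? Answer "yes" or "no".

no

Within each prior employment history level (recent employment 64.7% vs 81.8%; long-term unemployed 20.1% vs 29.1%), the classroom track has the higher rate every time. Pooled: 42.5% vs 56.0% — the classroom track has the higher rate overall. They agree.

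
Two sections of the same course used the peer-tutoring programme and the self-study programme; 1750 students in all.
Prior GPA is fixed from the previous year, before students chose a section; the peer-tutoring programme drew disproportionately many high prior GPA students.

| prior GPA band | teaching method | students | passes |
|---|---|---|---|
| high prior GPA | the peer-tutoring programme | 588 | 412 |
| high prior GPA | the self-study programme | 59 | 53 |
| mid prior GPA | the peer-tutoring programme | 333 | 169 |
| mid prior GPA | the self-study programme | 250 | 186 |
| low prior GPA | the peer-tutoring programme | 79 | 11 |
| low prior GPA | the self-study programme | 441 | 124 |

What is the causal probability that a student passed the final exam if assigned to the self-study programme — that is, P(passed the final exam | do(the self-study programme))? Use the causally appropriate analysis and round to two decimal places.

Within every prior GPA band level the self-study programme has the higher rate, yet pooled the peer-tutoring programme does — Simpson's reversal.
The imbalance in prior GPA band arose from how students were allocated, not from anything the teaching method did; and prior GPA band independently affects the outcome. The pooled gap is confounded — condition on prior GPA band.
Standardising the self-study programme to the population prior GPA band mix: 0.370·53/59 + 0.333·186/250 + 0.297·124/441 = 0.664.

0.66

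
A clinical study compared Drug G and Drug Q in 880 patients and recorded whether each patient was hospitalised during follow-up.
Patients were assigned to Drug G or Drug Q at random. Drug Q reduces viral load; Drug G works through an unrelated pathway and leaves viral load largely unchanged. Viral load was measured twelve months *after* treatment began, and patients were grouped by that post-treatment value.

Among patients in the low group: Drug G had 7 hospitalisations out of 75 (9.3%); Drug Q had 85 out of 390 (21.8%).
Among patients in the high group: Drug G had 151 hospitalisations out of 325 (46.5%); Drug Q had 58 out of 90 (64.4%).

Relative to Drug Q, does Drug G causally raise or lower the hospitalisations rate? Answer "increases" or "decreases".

increases

The viral load-specific comparison favours Drug G throughout, but the pooled figures favour Drug Q. The question is whether to condition on viral load.
The distribution of viral load is itself part of what the drug does — it is an intermediate outcome. Holding it fixed would remove that part of the effect; the total effect is the pooled difference.
Pooled: Drug G 39.5% vs Drug Q 29.8%; Drug Q is lower overall.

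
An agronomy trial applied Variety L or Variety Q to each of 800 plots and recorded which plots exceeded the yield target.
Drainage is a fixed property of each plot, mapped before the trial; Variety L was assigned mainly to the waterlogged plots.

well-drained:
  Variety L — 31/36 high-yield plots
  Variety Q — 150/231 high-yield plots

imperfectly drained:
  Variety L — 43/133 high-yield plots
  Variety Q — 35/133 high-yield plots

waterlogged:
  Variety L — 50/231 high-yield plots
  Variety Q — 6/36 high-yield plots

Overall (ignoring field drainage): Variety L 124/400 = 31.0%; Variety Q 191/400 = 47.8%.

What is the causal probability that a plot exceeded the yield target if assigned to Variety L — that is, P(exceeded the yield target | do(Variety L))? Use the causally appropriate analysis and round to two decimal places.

Field drainage differs across varietys for reasons unrelated to any effect of the variety itself, and it separately predicts the outcome — a classic confounder. We must compare within field drainage levels.
Standardising Variety L to the population field drainage mix: 0.334·31/36 + 0.333·43/133 + 0.334·50/231 = 0.467.

0.47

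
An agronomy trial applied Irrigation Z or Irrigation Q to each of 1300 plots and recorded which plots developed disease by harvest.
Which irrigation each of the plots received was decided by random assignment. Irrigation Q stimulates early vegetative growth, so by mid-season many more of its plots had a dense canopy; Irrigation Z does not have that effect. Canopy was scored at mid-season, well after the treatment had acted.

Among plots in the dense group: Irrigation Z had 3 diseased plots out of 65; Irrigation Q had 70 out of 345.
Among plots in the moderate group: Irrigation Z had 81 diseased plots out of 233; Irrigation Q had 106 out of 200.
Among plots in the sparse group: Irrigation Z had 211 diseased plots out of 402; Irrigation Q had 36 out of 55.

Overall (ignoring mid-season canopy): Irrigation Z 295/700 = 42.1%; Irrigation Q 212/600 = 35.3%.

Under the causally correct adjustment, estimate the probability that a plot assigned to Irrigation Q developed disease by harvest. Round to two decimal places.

Mid-season canopy is recorded after the irrigation and is itself shifted by it — it sits on the causal path from irrigation to outcome. Conditioning on a mediator would strip out part of the effect we want; the pooled comparison gives the total causal effect.
So P(outcome | do(Irrigation Q)) is just the pooled rate for Irrigation Q: 212/600 = 0.353.

0.35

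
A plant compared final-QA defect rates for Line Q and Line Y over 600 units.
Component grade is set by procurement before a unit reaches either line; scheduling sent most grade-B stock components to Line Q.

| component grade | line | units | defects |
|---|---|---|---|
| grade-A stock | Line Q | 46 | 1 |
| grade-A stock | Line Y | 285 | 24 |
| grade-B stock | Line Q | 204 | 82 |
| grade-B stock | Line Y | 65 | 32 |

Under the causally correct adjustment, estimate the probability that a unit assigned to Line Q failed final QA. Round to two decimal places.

0.19

The component grade-specific comparison favours Line Q throughout, but the pooled figures favour Line Y. The question is whether to condition on component grade.
Since component grade is a pre-existing factor (not a product of the line) and it affects the outcome on its own, it is a confounder. The stratified rates, not the pooled rate, identify the causal effect.
Standardising Line Q to the population component grade mix: 0.552·1/46 + 0.448·82/204 = 0.192.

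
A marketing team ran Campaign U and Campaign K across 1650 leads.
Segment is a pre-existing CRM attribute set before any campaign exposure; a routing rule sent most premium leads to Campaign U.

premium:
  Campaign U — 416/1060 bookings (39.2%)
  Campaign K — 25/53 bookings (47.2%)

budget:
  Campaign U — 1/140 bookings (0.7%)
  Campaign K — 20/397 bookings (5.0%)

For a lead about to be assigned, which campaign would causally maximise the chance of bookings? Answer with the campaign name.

Here customer segment is a common cause — it drives both which campaign a case falls under and the outcome. The crude comparison mixes populations; the stratum-specific rates are the causally relevant ones.
Within each level — premium: 39.2% vs 47.2%; budget: 0.7% vs 5.0% — Campaign K is higher every time.

Campaign K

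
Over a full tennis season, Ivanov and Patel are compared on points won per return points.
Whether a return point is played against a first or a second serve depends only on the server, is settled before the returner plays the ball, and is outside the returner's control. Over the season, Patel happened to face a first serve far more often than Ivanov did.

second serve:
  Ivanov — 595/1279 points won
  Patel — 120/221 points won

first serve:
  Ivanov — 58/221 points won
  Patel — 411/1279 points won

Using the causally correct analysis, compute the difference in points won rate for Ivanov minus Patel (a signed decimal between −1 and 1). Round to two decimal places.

Nothing the player does changes serve type; the imbalance is an allocation artefact. With serve type also predicting the outcome, the pooled figure is confounded, and the within-stratum comparison is the causal one.
Adjusting over the population distribution of serve type: 0.500·(0.465−0.543) + 0.500·(0.262−0.321) = -0.068.

-0.07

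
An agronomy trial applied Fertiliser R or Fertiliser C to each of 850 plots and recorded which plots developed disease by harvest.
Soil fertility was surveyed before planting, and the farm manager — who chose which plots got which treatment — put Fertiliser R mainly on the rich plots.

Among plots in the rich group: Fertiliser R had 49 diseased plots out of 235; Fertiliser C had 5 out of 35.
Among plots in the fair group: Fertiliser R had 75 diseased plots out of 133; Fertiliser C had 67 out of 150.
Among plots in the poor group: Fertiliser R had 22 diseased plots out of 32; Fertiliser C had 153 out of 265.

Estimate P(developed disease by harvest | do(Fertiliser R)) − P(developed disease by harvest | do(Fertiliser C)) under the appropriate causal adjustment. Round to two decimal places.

+0.10

Fertiliser C is lower inside every soil fertility stratum but Fertiliser R is lower in aggregate. Whether to stratify depends on how soil fertility relates to the fertiliser.
Here soil fertility is a common cause — it drives both which fertiliser a case falls under and the outcome. The crude comparison mixes populations; the stratum-specific rates are the causally relevant ones.
Adjusting over the population distribution of soil fertility: 0.318·(0.209−0.143) + 0.333·(0.564−0.447) + 0.349·(0.688−0.577) = +0.098.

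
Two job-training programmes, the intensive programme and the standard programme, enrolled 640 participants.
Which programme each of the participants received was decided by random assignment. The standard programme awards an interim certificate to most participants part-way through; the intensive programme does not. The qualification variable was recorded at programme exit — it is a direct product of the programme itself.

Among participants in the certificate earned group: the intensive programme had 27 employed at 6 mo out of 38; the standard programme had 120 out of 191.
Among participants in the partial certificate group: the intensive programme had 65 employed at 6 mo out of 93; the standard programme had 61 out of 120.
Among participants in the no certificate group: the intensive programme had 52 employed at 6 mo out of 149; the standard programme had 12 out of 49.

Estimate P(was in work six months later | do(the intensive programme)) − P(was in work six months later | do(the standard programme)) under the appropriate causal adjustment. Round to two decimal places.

The distribution of qualification attained during the programme is itself part of what the programme does — it is an intermediate outcome. Holding it fixed would remove that part of the effect; the total effect is the pooled difference.
The causal difference is the pooled difference: 0.514 − 0.536 = -0.022.

-0.02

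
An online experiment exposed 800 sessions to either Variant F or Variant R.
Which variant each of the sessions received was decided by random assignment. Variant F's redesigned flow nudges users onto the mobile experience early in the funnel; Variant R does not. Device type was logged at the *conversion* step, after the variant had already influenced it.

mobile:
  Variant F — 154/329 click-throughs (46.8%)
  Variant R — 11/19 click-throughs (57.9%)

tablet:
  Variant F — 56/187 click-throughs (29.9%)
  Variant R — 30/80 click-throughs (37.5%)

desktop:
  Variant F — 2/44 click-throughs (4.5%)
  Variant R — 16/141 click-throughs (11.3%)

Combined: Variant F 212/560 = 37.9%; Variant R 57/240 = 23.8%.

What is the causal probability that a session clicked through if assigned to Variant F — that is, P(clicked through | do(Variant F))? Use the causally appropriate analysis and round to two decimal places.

0.38

Device type is downstream of the variant. One should not condition on a consequence of treatment, so the overall rates are the right comparison.
So P(outcome | do(Variant F)) is just the pooled rate for Variant F: 212/560 = 0.379.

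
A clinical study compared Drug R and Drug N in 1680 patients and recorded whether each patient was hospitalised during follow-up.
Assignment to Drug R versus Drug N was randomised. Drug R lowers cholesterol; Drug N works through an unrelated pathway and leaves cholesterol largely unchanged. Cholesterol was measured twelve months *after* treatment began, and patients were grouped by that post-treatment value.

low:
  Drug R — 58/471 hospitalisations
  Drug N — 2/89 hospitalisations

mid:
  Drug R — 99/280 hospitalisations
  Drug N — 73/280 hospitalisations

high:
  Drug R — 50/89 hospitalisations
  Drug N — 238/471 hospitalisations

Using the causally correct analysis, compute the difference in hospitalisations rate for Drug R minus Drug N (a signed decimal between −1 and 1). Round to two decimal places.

Drug N is lower inside every cholesterol stratum but Drug R is lower in aggregate. Whether to stratify depends on how cholesterol relates to the drug.
Cholesterol here is a post-treatment variable shaped by the drug; conditioning on it would introduce bias rather than remove it. The overall comparison is the causal one.
The causal difference is the pooled difference: 0.246 − 0.373 = -0.126.

-0.13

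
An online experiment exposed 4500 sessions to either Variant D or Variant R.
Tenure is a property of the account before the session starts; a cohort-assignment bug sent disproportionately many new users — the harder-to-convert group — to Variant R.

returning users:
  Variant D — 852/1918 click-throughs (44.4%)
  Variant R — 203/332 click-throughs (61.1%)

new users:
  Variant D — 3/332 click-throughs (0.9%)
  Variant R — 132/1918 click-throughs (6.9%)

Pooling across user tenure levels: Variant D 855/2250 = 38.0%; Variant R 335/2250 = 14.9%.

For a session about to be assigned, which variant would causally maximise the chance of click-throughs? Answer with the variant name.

The imbalance in user tenure arose from how sessions were allocated, not from anything the variant did; and user tenure independently affects the outcome. The pooled gap is confounded — condition on user tenure.
Within each level — returning users: 44.4% vs 61.1%; new users: 0.9% vs 6.9% — Variant R is higher every time.

Variant R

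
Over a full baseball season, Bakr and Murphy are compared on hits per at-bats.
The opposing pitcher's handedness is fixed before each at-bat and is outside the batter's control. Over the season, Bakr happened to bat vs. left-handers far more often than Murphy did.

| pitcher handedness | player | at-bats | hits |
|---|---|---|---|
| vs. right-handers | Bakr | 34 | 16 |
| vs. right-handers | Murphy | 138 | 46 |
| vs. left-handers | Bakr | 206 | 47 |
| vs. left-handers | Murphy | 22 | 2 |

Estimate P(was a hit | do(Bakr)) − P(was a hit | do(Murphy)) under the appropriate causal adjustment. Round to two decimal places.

The stratified and pooled comparisons disagree (Bakr wins within each pitcher handedness; Murphy wins overall), so the answer turns on the causal role of pitcher handedness.
Here pitcher handedness is a common cause — it drives both which player a case falls under and the outcome. The crude comparison mixes populations; the stratum-specific rates are the causally relevant ones.
Adjusting over the population distribution of pitcher handedness: 0.430·(0.471−0.333) + 0.570·(0.228−0.091) = +0.137.

+0.14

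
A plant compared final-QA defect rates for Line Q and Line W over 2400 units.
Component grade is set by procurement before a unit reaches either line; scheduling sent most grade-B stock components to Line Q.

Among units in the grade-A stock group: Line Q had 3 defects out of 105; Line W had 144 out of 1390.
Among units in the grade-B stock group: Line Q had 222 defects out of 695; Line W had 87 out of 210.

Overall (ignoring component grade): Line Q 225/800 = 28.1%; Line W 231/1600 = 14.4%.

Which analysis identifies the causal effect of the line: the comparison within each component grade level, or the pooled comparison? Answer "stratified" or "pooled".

Nothing the line does changes component grade; the imbalance is an allocation artefact. With component grade also predicting the outcome, the pooled figure is confounded, and the within-stratum comparison is the causal one.
Within each level — grade-A stock: 2.9% vs 10.4%; grade-B stock: 31.9% vs 41.4% — Line Q is lower every time.

stratified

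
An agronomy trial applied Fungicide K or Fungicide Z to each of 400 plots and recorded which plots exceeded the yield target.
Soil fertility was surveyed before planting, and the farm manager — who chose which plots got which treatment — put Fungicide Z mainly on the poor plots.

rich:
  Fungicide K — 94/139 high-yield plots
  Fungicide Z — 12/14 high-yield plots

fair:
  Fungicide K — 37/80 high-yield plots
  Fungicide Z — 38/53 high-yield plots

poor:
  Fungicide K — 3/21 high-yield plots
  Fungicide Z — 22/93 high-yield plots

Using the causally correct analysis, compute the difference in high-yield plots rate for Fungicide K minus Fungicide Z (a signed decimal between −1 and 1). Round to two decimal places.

-0.18

Since soil fertility is a pre-existing factor (not a product of the fungicide) and it affects the outcome on its own, it is a confounder. The stratified rates, not the pooled rate, identify the causal effect.
Adjusting over the population distribution of soil fertility: 0.383·(0.676−0.857) + 0.333·(0.463−0.717) + 0.285·(0.143−0.237) = -0.181.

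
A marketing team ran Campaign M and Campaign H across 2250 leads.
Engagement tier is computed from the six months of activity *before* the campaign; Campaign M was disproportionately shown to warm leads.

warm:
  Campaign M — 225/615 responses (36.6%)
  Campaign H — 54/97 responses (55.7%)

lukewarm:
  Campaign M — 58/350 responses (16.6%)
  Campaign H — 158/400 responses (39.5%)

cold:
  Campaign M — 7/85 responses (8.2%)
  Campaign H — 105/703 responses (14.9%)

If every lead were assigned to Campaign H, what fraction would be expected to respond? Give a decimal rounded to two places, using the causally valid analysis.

0.36

Engagement tier satisfies the back-door criterion: it is not a descendant of the campaign, and it blocks the spurious path from campaign to outcome. Adjusting for it (i.e., using the within-engagement tier rates) gives the causal effect.
Standardising Campaign H to the population engagement tier mix: 0.316·54/97 + 0.333·158/400 + 0.350·105/703 = 0.360.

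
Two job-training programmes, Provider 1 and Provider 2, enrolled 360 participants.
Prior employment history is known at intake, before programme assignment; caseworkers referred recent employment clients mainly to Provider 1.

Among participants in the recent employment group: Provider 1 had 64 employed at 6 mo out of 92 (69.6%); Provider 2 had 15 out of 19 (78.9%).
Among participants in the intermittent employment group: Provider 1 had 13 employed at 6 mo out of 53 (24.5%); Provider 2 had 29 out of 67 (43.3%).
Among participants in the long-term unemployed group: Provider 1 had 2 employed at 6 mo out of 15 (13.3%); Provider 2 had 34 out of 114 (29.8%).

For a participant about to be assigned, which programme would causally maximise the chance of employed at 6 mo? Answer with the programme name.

Provider 2

The stratified and pooled comparisons disagree (Provider 2 wins within each prior employment history; Provider 1 wins overall), so the answer turns on the causal role of prior employment history.
The imbalance in prior employment history arose from how participants were allocated, not from anything the programme did; and prior employment history independently affects the outcome. The pooled gap is confounded — condition on prior employment history.
Within each level — recent employment: 69.6% vs 78.9%; intermittent employment: 24.5% vs 43.3%; long-term unemployed: 13.3% vs 29.8% — Provider 2 is higher every time.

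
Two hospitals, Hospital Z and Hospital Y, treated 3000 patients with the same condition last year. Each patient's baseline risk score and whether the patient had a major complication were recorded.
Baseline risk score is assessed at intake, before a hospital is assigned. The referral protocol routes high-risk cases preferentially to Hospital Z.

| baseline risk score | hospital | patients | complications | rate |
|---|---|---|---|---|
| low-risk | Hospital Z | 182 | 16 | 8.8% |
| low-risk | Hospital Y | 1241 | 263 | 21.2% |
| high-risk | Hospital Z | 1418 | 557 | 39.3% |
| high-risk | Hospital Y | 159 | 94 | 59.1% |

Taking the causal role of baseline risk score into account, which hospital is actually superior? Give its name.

Hospital Z

Hospital Z is lower inside every baseline risk score stratum but Hospital Y is lower in aggregate. Whether to stratify depends on how baseline risk score relates to the hospital.
Here baseline risk score is a common cause — it drives both which hospital a case falls under and the outcome. The crude comparison mixes populations; the stratum-specific rates are the causally relevant ones.
Within each level — low-risk: 8.8% vs 21.2%; high-risk: 39.3% vs 59.1% — Hospital Z is lower every time.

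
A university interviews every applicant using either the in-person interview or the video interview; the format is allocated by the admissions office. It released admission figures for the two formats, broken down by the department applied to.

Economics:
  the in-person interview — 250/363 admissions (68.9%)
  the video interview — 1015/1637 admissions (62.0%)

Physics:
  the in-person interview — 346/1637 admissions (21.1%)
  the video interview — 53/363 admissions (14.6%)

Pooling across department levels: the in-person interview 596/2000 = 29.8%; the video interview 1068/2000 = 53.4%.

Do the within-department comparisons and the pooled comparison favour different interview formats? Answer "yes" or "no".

Within each department level (Economics 68.9% vs 62.0%; Physics 21.1% vs 14.6%), the in-person interview has the higher rate every time. Pooled: 29.8% vs 53.4% — the video interview has the higher rate overall. The two comparisons disagree.

yes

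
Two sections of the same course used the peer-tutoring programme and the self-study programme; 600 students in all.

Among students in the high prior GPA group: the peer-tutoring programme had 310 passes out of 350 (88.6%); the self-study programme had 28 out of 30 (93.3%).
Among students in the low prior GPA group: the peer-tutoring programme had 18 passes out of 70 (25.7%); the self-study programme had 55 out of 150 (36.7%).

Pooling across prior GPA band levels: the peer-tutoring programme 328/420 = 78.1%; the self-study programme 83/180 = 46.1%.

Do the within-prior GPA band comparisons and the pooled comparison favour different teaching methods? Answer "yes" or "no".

Within each prior GPA band level (high prior GPA 88.6% vs 93.3%; low prior GPA 25.7% vs 36.7%), the self-study programme has the higher rate every time. Pooled: 78.1% vs 46.1% — the peer-tutoring programme has the higher rate overall. The two comparisons disagree.

yes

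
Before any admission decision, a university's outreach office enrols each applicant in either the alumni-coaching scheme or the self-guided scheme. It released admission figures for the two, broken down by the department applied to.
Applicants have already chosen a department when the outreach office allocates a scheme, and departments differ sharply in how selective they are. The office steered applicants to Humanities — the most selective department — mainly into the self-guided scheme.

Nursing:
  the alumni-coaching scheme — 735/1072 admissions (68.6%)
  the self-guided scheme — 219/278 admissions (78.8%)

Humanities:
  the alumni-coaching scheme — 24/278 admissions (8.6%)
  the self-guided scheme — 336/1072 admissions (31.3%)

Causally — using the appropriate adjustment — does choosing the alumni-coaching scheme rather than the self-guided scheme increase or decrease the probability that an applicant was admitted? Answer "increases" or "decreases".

decreases

Nothing the outreach scheme does changes department; the imbalance is an allocation artefact. With department also predicting the outcome, the pooled figure is confounded, and the within-stratum comparison is the causal one.
Within each level — Nursing: 68.6% vs 78.8%; Humanities: 8.6% vs 31.3% — the self-guided scheme is higher every time.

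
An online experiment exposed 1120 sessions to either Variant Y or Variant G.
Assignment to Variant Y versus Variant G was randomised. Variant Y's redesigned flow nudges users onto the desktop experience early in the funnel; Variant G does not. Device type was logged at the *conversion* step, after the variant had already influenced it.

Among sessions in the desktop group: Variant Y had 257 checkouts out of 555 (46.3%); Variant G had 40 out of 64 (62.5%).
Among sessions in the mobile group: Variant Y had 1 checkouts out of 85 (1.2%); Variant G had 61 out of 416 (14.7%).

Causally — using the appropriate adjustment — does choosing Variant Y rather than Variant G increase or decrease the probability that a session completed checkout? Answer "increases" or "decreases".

Device type is recorded after the variant and is itself shifted by it — it sits on the causal path from variant to outcome. Conditioning on a mediator would strip out part of the effect we want; the pooled comparison gives the total causal effect.
Pooled: Variant Y 40.3% vs Variant G 21.0%; Variant Y is higher overall.

increases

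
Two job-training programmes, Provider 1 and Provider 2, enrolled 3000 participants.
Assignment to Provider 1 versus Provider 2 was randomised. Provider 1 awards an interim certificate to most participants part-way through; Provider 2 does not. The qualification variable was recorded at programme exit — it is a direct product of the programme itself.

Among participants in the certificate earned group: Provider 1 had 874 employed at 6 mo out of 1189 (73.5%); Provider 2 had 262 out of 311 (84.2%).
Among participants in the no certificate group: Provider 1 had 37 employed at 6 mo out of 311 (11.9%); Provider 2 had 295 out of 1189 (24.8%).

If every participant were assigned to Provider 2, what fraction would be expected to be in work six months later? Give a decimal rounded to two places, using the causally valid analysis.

0.37

Qualification attained during the programme is recorded after the programme and is itself shifted by it — it sits on the causal path from programme to outcome. Conditioning on a mediator would strip out part of the effect we want; the pooled comparison gives the total causal effect.
So P(outcome | do(Provider 2)) is just the pooled rate for Provider 2: 557/1500 = 0.371.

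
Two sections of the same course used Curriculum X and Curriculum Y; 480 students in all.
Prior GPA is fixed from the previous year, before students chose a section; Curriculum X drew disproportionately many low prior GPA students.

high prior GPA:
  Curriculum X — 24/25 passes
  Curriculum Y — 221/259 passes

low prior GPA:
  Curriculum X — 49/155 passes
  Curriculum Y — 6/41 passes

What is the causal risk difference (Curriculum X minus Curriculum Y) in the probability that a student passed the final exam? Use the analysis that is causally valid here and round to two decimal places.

+0.13

Nothing the teaching method does changes prior GPA band; the imbalance is an allocation artefact. With prior GPA band also predicting the outcome, the pooled figure is confounded, and the within-stratum comparison is the causal one.
Adjusting over the population distribution of prior GPA band: 0.592·(0.960−0.853) + 0.408·(0.316−0.146) = +0.132.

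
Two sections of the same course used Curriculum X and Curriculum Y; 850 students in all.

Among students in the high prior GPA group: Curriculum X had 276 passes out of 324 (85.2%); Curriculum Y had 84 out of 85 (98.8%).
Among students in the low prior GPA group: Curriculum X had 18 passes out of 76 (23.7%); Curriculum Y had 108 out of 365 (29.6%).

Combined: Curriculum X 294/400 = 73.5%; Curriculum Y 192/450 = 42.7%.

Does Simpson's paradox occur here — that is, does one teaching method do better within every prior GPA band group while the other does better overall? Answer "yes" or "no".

yes

Within each prior GPA band level (high prior GPA 85.2% vs 98.8%; low prior GPA 23.7% vs 29.6%), Curriculum Y has the higher rate every time. Pooled: 73.5% vs 42.7% — Curriculum X has the higher rate overall. The two comparisons disagree.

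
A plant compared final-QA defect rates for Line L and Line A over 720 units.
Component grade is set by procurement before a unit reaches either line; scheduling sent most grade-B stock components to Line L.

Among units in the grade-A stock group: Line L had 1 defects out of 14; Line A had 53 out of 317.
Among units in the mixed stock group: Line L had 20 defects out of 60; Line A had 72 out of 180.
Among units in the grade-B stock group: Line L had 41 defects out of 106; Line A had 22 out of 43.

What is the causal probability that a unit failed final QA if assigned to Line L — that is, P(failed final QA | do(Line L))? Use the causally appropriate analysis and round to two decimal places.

0.22

Line L is lower inside every component grade stratum but Line A is lower in aggregate. Whether to stratify depends on how component grade relates to the line.
Component grade satisfies the back-door criterion: it is not a descendant of the line, and it blocks the spurious path from line to outcome. Adjusting for it (i.e., using the within-component grade rates) gives the causal effect.
Standardising Line L to the population component grade mix: 0.460·1/14 + 0.333·20/60 + 0.207·41/106 = 0.224.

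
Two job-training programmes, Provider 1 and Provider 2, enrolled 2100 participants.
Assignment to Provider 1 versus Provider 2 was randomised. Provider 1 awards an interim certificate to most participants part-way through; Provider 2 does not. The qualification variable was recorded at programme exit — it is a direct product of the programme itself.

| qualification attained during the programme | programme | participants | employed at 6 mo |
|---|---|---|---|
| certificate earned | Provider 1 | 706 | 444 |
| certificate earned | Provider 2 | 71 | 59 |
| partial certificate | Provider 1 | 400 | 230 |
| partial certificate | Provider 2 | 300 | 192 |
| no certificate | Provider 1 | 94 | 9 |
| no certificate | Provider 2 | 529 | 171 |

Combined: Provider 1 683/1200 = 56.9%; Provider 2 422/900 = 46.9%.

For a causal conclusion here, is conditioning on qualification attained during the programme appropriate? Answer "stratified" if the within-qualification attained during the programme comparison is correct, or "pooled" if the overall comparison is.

Within every qualification attained during the programme level Provider 2 has the higher rate, yet pooled Provider 1 does — Simpson's reversal.
Qualification attained during the programme is downstream of the programme. One should not condition on a consequence of treatment, so the overall rates are the right comparison.
Pooled: Provider 1 56.9% vs Provider 2 46.9%; Provider 1 is higher overall.

pooled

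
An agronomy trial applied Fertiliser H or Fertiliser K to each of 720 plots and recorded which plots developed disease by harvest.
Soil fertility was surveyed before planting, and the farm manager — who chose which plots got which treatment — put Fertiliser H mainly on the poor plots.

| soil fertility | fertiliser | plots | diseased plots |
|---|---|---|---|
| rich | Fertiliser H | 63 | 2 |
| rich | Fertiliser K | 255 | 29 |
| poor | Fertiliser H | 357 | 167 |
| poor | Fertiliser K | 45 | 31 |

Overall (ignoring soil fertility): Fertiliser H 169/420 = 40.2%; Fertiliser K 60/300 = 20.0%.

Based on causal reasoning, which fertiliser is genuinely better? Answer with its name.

Soil fertility is set before the fertiliser has any effect — it is not caused by the fertiliser — and it independently drives the outcome. That makes it a confounder, so the causal comparison is within soil fertility levels.
Within each level — rich: 3.2% vs 11.4%; poor: 46.8% vs 68.9% — Fertiliser H is lower every time.

Fertiliser H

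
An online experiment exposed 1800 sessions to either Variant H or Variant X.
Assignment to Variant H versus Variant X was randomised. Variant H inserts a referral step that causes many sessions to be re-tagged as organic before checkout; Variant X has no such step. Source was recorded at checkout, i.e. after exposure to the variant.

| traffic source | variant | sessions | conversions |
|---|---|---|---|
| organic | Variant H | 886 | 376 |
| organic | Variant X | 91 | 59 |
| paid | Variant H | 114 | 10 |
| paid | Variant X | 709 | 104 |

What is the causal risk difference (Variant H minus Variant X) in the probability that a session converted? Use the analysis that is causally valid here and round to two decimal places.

+0.18

Within every traffic source level Variant X has the higher rate, yet pooled Variant H does — Simpson's reversal.
The distribution of traffic source is itself part of what the variant does — it is an intermediate outcome. Holding it fixed would remove that part of the effect; the total effect is the pooled difference.
The causal difference is the pooled difference: 0.386 − 0.204 = +0.182.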